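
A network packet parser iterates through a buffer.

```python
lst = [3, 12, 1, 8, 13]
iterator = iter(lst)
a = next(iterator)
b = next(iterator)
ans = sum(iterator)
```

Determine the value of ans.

Step 1: Create iterator over [3, 12, 1, 8, 13].
Step 2: a = next() = 3, b = next() = 12.
Step 3: sum() of remaining [1, 8, 13] = 22.
Therefore ans = 22.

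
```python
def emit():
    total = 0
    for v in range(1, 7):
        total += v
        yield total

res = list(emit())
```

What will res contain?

Step 1: Generator accumulates running sum:
  v=1: total = 1, yield 1
  v=2: total = 3, yield 3
  v=3: total = 6, yield 6
  v=4: total = 10, yield 10
  v=5: total = 15, yield 15
  v=6: total = 21, yield 21
Therefore res = [1, 3, 6, 10, 15, 21].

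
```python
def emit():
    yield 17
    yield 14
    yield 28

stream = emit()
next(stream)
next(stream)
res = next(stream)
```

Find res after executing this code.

Step 1: emit() creates a generator.
Step 2: next(stream) yields 17 (consumed and discarded).
Step 3: next(stream) yields 14 (consumed and discarded).
Step 4: next(stream) yields 28, assigned to res.
Therefore res = 28.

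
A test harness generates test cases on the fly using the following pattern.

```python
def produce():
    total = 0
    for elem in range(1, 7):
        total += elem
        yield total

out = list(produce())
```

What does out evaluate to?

Step 1: Generator accumulates running sum:
  elem=1: total = 1, yield 1
  elem=2: total = 3, yield 3
  elem=3: total = 6, yield 6
  elem=4: total = 10, yield 10
  elem=5: total = 15, yield 15
  elem=6: total = 21, yield 21
Therefore out = [1, 3, 6, 10, 15, 21].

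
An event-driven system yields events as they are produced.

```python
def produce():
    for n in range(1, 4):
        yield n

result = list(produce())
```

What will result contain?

Step 1: The generator yields each value from range(1, 4).
Step 2: list() consumes all yields: [1, 2, 3].
Therefore result = [1, 2, 3].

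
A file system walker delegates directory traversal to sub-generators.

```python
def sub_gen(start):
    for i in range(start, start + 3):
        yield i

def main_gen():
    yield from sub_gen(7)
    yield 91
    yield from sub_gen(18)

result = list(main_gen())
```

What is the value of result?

Step 1: main_gen() delegates to sub_gen(7):
  yield 7
  yield 8
  yield 9
Step 2: yield 91
Step 3: Delegates to sub_gen(18):
  yield 18
  yield 19
  yield 20
Therefore result = [7, 8, 9, 91, 18, 19, 20].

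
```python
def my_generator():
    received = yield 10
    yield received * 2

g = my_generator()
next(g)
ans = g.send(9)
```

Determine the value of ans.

Step 1: next(g) advances to first yield, producing 10.
Step 2: send(9) resumes, received = 9.
Step 3: yield received * 2 = 9 * 2 = 18.
Therefore ans = 18.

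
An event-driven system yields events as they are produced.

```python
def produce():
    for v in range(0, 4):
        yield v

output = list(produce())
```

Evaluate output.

Step 1: The generator yields each value from range(0, 4).
Step 2: list() consumes all yields: [0, 1, 2, 3].
Therefore output = [0, 1, 2, 3].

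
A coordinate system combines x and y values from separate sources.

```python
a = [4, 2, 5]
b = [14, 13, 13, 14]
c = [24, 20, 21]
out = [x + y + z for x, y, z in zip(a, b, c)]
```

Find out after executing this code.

Step 1: zip three lists (truncates to shortest, len=3):
  4 + 14 + 24 = 42
  2 + 13 + 20 = 35
  5 + 13 + 21 = 39
Therefore out = [42, 35, 39].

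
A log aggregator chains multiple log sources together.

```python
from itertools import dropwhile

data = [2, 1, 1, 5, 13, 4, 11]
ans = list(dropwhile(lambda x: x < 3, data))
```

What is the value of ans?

Step 1: dropwhile drops elements while < 3:
  2 < 3: dropped
  1 < 3: dropped
  1 < 3: dropped
  5: kept (dropping stopped)
Step 2: Remaining elements kept regardless of condition.
Therefore ans = [5, 13, 4, 11].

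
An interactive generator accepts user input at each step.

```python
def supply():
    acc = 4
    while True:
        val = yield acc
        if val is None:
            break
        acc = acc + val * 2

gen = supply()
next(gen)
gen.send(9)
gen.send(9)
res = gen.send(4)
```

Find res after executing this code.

Step 1: next() -> yield acc=4.
Step 2: send(9) -> val=9, acc = 4 + 9*2 = 22, yield 22.
Step 3: send(9) -> val=9, acc = 22 + 9*2 = 40, yield 40.
Step 4: send(4) -> val=4, acc = 40 + 4*2 = 48, yield 48.
Therefore res = 48.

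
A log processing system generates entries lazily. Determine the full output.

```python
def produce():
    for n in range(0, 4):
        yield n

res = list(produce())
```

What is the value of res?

Step 1: The generator yields each value from range(0, 4).
Step 2: list() consumes all yields: [0, 1, 2, 3].
Therefore res = [0, 1, 2, 3].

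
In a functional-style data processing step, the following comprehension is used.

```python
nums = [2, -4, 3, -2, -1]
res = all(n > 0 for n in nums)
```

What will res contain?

Step 1: Check n > 0 for each element in [2, -4, 3, -2, -1]:
  2 > 0: True
  -4 > 0: False
  3 > 0: True
  -2 > 0: False
  -1 > 0: False
Step 2: all() returns False.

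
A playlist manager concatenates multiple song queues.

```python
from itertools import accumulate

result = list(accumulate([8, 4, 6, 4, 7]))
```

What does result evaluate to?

Step 1: accumulate computes running sums:
  + 8 = 8
  + 4 = 12
  + 6 = 18
  + 4 = 22
  + 7 = 29
Therefore result = [8, 12, 18, 22, 29].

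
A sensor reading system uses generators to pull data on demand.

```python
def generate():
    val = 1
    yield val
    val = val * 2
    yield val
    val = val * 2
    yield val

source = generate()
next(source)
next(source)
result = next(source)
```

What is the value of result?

Step 1: Trace through generator execution:
  Yield 1: val starts at 1, yield 1
  Yield 2: val = 1 * 2 = 2, yield 2
  Yield 3: val = 2 * 2 = 4, yield 4
Step 2: First next() gets 1, second next() gets the second value, third next() yields 4.
Therefore result = 4.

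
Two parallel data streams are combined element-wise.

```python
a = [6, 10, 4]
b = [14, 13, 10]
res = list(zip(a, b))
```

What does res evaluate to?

Step 1: zip pairs elements at same index:
  Index 0: (6, 14)
  Index 1: (10, 13)
  Index 2: (4, 10)
Therefore res = [(6, 14), (10, 13), (4, 10)].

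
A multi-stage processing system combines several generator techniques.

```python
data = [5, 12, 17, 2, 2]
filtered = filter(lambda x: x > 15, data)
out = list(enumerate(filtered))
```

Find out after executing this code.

Step 1: Filter [5, 12, 17, 2, 2] for > 15: [17].
Step 2: enumerate re-indexes from 0: [(0, 17)].
Therefore out = [(0, 17)].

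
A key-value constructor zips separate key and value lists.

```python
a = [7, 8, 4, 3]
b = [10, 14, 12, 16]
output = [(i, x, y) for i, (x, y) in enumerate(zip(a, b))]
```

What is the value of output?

Step 1: enumerate(zip(a, b)) gives index with paired elements:
  i=0: (7, 10)
  i=1: (8, 14)
  i=2: (4, 12)
  i=3: (3, 16)
Therefore output = [(0, 7, 10), (1, 8, 14), (2, 4, 12), (3, 3, 16)].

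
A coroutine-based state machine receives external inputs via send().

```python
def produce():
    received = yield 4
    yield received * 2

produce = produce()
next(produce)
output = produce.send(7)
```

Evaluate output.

Step 1: next(produce) advances to first yield, producing 4.
Step 2: send(7) resumes, received = 7.
Step 3: yield received * 2 = 7 * 2 = 14.
Therefore output = 14.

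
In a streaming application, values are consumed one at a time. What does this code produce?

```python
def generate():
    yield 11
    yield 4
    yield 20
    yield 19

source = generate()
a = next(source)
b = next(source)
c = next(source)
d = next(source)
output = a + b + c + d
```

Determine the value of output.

Step 1: Create generator and consume all values:
  a = next(source) = 11
  b = next(source) = 4
  c = next(source) = 20
  d = next(source) = 19
Step 2: output = 11 + 4 + 20 + 19 = 54.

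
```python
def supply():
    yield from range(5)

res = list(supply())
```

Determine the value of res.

Step 1: yield from delegates to the iterable, yielding each element.
Step 2: Collected values: [0, 1, 2, 3, 4].
Therefore res = [0, 1, 2, 3, 4].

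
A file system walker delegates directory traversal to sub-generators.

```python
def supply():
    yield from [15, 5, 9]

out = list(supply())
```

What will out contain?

Step 1: yield from delegates to the iterable, yielding each element.
Step 2: Collected values: [15, 5, 9].
Therefore out = [15, 5, 9].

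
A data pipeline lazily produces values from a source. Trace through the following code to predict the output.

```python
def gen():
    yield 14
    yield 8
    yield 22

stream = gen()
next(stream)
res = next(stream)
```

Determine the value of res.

Step 1: gen() creates a generator.
Step 2: next(stream) yields 14 (consumed and discarded).
Step 3: next(stream) yields 8, assigned to res.
Therefore res = 8.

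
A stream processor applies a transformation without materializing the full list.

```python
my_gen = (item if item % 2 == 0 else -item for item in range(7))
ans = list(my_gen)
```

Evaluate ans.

Step 1: For each item in range(7), yield item if even, else -item:
  item=0: even, yield 0
  item=1: odd, yield -1
  item=2: even, yield 2
  item=3: odd, yield -3
  item=4: even, yield 4
  item=5: odd, yield -5
  item=6: even, yield 6
Therefore ans = [0, -1, 2, -3, 4, -5, 6].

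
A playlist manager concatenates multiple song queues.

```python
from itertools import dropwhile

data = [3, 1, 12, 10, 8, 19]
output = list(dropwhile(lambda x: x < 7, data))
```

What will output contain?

Step 1: dropwhile drops elements while < 7:
  3 < 7: dropped
  1 < 7: dropped
  12: kept (dropping stopped)
Step 2: Remaining elements kept regardless of condition.
Therefore output = [12, 10, 8, 19].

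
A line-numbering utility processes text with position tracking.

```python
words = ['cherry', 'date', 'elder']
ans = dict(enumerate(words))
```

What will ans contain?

Step 1: enumerate pairs indices with words:
  0 -> 'cherry'
  1 -> 'date'
  2 -> 'elder'
Therefore ans = {0: 'cherry', 1: 'date', 2: 'elder'}.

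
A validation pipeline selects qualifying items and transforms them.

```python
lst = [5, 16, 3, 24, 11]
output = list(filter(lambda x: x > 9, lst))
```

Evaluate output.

Step 1: Filter elements > 9:
  5: removed
  16: kept
  3: removed
  24: kept
  11: kept
Therefore output = [16, 24, 11].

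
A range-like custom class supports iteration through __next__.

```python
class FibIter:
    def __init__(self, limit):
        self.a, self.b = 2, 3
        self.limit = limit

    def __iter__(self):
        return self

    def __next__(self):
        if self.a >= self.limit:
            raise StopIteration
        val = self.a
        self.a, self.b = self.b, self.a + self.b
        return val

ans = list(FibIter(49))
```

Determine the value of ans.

Step 1: Fibonacci-like sequence (a=2, b=3) until >= 49:
  Yield 2, then a,b = 3,5
  Yield 3, then a,b = 5,8
  Yield 5, then a,b = 8,13
  Yield 8, then a,b = 13,21
  Yield 13, then a,b = 21,34
  Yield 21, then a,b = 34,55
  Yield 34, then a,b = 55,89
Step 2: 55 >= 49, stop.
Therefore ans = [2, 3, 5, 8, 13, 21, 34].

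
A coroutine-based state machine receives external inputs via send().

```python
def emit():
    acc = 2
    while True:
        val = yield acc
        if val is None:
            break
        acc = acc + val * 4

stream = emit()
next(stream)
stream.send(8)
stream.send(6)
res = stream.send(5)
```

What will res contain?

Step 1: next() -> yield acc=2.
Step 2: send(8) -> val=8, acc = 2 + 8*4 = 34, yield 34.
Step 3: send(6) -> val=6, acc = 34 + 6*4 = 58, yield 58.
Step 4: send(5) -> val=5, acc = 58 + 5*4 = 78, yield 78.
Therefore res = 78.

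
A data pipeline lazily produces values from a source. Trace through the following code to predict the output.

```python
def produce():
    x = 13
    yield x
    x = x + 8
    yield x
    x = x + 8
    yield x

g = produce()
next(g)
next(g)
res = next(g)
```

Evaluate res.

Step 1: Trace through generator execution:
  Yield 1: x starts at 13, yield 13
  Yield 2: x = 13 + 8 = 21, yield 21
  Yield 3: x = 21 + 8 = 29, yield 29
Step 2: First next() gets 13, second next() gets the second value, third next() yields 29.
Therefore res = 29.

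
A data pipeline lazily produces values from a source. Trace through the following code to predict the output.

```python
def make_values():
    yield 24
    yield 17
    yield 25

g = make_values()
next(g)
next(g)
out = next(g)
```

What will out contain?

Step 1: make_values() creates a generator.
Step 2: next(g) yields 24 (consumed and discarded).
Step 3: next(g) yields 17 (consumed and discarded).
Step 4: next(g) yields 25, assigned to out.
Therefore out = 25.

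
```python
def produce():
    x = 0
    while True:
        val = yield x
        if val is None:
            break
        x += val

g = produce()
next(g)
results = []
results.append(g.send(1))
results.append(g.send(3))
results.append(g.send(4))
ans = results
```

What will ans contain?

Step 1: next(g) -> yield 0.
Step 2: send(1) -> x = 1, yield 1.
Step 3: send(3) -> x = 4, yield 4.
Step 4: send(4) -> x = 8, yield 8.
Therefore ans = [1, 4, 8].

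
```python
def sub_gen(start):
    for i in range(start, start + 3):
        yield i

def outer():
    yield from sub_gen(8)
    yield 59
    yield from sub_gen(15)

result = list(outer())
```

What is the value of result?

Step 1: outer() delegates to sub_gen(8):
  yield 8
  yield 9
  yield 10
Step 2: yield 59
Step 3: Delegates to sub_gen(15):
  yield 15
  yield 16
  yield 17
Therefore result = [8, 9, 10, 59, 15, 16, 17].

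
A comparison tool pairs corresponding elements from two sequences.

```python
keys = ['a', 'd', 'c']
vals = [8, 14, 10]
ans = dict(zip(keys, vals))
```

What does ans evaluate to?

Step 1: zip pairs keys with values:
  'a' -> 8
  'd' -> 14
  'c' -> 10
Therefore ans = {'a': 8, 'd': 14, 'c': 10}.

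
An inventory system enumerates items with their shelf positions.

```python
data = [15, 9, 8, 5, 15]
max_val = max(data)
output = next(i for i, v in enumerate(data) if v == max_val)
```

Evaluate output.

Step 1: max([15, 9, 8, 5, 15]) = 15.
Step 2: Find first index where value == 15:
  Index 0: 15 == 15, found!
Therefore output = 0.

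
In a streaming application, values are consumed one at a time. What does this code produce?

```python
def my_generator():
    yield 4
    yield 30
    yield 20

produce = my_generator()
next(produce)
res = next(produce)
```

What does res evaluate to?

Step 1: my_generator() creates a generator.
Step 2: next(produce) yields 4 (consumed and discarded).
Step 3: next(produce) yields 30, assigned to res.
Therefore res = 30.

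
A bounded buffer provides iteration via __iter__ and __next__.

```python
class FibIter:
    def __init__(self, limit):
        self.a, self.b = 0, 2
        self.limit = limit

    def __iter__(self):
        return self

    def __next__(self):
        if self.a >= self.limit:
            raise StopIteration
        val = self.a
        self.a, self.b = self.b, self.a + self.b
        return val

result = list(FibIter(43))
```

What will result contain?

Step 1: Fibonacci-like sequence (a=0, b=2) until >= 43:
  Yield 0, then a,b = 2,2
  Yield 2, then a,b = 2,4
  Yield 2, then a,b = 4,6
  Yield 4, then a,b = 6,10
  Yield 6, then a,b = 10,16
  Yield 10, then a,b = 16,26
  Yield 16, then a,b = 26,42
  Yield 26, then a,b = 42,68
  Yield 42, then a,b = 68,110
Step 2: 68 >= 43, stop.
Therefore result = [0, 2, 2, 4, 6, 10, 16, 26, 42].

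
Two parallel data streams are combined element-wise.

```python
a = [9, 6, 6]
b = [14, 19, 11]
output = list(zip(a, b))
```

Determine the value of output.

Step 1: zip pairs elements at same index:
  Index 0: (9, 14)
  Index 1: (6, 19)
  Index 2: (6, 11)
Therefore output = [(9, 14), (6, 19), (6, 11)].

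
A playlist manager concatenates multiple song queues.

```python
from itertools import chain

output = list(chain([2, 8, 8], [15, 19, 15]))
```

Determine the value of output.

Step 1: chain() concatenates iterables: [2, 8, 8] + [15, 19, 15].
Therefore output = [2, 8, 8, 15, 19, 15].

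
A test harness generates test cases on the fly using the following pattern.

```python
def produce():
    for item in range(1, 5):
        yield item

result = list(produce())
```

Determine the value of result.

Step 1: The generator yields each value from range(1, 5).
Step 2: list() consumes all yields: [1, 2, 3, 4].
Therefore result = [1, 2, 3, 4].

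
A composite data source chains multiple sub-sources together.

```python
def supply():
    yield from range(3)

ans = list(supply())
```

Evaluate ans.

Step 1: yield from delegates to the iterable, yielding each element.
Step 2: Collected values: [0, 1, 2].
Therefore ans = [0, 1, 2].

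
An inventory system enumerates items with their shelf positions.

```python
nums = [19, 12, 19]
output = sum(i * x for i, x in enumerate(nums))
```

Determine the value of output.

Step 1: Compute i * x for each (i, x) in enumerate([19, 12, 19]):
  i=0, x=19: 0*19 = 0
  i=1, x=12: 1*12 = 12
  i=2, x=19: 2*19 = 38
Step 2: sum = 0 + 12 + 38 = 50.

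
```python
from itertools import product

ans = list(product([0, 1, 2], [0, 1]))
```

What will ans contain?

Step 1: product([0, 1, 2], [0, 1]) gives all pairs:
  (0, 0)
  (0, 1)
  (1, 0)
  (1, 1)
  (2, 0)
  (2, 1)
Therefore ans = [(0, 0), (0, 1), (1, 0), (1, 1), (2, 0), (2, 1)].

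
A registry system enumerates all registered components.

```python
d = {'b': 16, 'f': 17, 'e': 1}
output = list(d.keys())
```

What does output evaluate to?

Step 1: d.keys() returns the dictionary keys in insertion order.
Therefore output = ['b', 'f', 'e'].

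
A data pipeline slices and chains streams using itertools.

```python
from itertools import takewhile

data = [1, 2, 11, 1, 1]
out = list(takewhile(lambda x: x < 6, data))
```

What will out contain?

Step 1: takewhile stops at first element >= 6:
  1 < 6: take
  2 < 6: take
  11 >= 6: stop
Therefore out = [1, 2].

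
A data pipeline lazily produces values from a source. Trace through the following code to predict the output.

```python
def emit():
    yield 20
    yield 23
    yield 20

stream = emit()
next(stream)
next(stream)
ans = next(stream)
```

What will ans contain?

Step 1: emit() creates a generator.
Step 2: next(stream) yields 20 (consumed and discarded).
Step 3: next(stream) yields 23 (consumed and discarded).
Step 4: next(stream) yields 20, assigned to ans.
Therefore ans = 20.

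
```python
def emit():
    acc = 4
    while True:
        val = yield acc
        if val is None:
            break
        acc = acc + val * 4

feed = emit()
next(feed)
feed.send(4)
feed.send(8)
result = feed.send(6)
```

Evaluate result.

Step 1: next() -> yield acc=4.
Step 2: send(4) -> val=4, acc = 4 + 4*4 = 20, yield 20.
Step 3: send(8) -> val=8, acc = 20 + 8*4 = 52, yield 52.
Step 4: send(6) -> val=6, acc = 52 + 6*4 = 76, yield 76.
Therefore result = 76.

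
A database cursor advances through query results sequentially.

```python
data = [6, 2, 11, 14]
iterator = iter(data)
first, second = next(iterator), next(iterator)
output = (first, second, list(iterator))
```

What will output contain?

Step 1: Create iterator over [6, 2, 11, 14].
Step 2: first = 6, second = 2.
Step 3: Remaining elements: [11, 14].
Therefore output = (6, 2, [11, 14]).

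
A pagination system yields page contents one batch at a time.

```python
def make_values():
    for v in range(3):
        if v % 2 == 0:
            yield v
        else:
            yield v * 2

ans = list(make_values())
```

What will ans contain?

Step 1: For each v in range(3), yield v if even, else v*2:
  v=0 (even): yield 0
  v=1 (odd): yield 1*2 = 2
  v=2 (even): yield 2
Therefore ans = [0, 2, 2].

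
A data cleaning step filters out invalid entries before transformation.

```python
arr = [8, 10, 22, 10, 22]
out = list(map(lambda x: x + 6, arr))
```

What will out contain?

Step 1: Apply lambda x: x + 6 to each element:
  8 -> 14
  10 -> 16
  22 -> 28
  10 -> 16
  22 -> 28
Therefore out = [14, 16, 28, 16, 28].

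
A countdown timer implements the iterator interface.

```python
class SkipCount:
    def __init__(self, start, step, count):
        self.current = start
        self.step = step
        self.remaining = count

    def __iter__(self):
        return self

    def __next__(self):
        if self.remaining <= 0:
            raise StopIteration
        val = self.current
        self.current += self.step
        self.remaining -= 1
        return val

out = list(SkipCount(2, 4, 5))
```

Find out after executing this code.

Step 1: SkipCount starts at 2, increments by 4, for 5 steps:
  Yield 2, then current += 4
  Yield 6, then current += 4
  Yield 10, then current += 4
  Yield 14, then current += 4
  Yield 18, then current += 4
Therefore out = [2, 6, 10, 14, 18].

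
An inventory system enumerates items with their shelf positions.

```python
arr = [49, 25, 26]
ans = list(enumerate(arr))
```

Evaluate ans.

Step 1: enumerate pairs each element with its index:
  (0, 49)
  (1, 25)
  (2, 26)
Therefore ans = [(0, 49), (1, 25), (2, 26)].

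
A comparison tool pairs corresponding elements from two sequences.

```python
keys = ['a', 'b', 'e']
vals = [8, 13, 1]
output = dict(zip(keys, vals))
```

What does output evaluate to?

Step 1: zip pairs keys with values:
  'a' -> 8
  'b' -> 13
  'e' -> 1
Therefore output = {'a': 8, 'b': 13, 'e': 1}.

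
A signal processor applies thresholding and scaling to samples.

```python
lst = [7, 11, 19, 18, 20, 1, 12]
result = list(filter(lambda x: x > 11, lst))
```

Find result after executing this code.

Step 1: Filter elements > 11:
  7: removed
  11: removed
  19: kept
  18: kept
  20: kept
  1: removed
  12: kept
Therefore result = [19, 18, 20, 12].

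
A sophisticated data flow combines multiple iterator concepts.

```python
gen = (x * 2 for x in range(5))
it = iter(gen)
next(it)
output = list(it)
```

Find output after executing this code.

Step 1: Generator produces [0, 2, 4, 6, 8].
Step 2: next(it) consumes first element (0).
Step 3: list(it) collects remaining: [2, 4, 6, 8].
Therefore output = [2, 4, 6, 8].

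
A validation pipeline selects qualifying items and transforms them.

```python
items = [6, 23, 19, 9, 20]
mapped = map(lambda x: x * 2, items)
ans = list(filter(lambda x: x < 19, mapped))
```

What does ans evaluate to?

Step 1: Map x * 2:
  6 -> 12
  23 -> 46
  19 -> 38
  9 -> 18
  20 -> 40
Step 2: Filter for < 19:
  12: kept
  46: removed
  38: removed
  18: kept
  40: removed
Therefore ans = [12, 18].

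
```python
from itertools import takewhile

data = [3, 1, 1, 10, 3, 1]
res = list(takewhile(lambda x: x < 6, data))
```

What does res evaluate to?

Step 1: takewhile stops at first element >= 6:
  3 < 6: take
  1 < 6: take
  1 < 6: take
  10 >= 6: stop
Therefore res = [3, 1, 1].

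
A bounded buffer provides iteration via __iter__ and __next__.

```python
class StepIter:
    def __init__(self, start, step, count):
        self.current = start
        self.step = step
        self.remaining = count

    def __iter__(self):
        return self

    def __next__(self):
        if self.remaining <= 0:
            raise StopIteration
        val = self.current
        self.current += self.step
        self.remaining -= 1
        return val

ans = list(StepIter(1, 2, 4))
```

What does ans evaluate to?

Step 1: StepIter starts at 1, increments by 2, for 4 steps:
  Yield 1, then current += 2
  Yield 3, then current += 2
  Yield 5, then current += 2
  Yield 7, then current += 2
Therefore ans = [1, 3, 5, 7].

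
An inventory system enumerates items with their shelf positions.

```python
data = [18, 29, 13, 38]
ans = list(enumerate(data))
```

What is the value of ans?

Step 1: enumerate pairs each element with its index:
  (0, 18)
  (1, 29)
  (2, 13)
  (3, 38)
Therefore ans = [(0, 18), (1, 29), (2, 13), (3, 38)].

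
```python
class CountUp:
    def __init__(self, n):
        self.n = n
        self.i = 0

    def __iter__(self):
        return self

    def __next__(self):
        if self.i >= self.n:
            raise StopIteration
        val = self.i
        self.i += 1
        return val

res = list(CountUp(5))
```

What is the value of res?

Step 1: CountUp(5) creates an iterator counting 0 to 4.
Step 2: list() consumes all values: [0, 1, 2, 3, 4].
Therefore res = [0, 1, 2, 3, 4].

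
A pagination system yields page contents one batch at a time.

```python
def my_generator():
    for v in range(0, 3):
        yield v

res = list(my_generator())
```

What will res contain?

Step 1: The generator yields each value from range(0, 3).
Step 2: list() consumes all yields: [0, 1, 2].
Therefore res = [0, 1, 2].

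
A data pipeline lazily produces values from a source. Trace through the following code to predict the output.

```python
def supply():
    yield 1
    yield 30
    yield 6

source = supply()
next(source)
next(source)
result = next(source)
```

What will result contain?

Step 1: supply() creates a generator.
Step 2: next(source) yields 1 (consumed and discarded).
Step 3: next(source) yields 30 (consumed and discarded).
Step 4: next(source) yields 6, assigned to result.
Therefore result = 6.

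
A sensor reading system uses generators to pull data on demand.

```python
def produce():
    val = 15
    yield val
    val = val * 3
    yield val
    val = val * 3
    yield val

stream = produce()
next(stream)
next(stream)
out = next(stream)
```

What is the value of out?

Step 1: Trace through generator execution:
  Yield 1: val starts at 15, yield 15
  Yield 2: val = 15 * 3 = 45, yield 45
  Yield 3: val = 45 * 3 = 135, yield 135
Step 2: First next() gets 15, second next() gets the second value, third next() yields 135.
Therefore out = 135.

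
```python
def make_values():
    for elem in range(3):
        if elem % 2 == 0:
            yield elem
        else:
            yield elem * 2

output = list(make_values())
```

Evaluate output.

Step 1: For each elem in range(3), yield elem if even, else elem*2:
  elem=0 (even): yield 0
  elem=1 (odd): yield 1*2 = 2
  elem=2 (even): yield 2
Therefore output = [0, 2, 2].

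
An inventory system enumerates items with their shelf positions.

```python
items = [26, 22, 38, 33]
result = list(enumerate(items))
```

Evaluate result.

Step 1: enumerate pairs each element with its index:
  (0, 26)
  (1, 22)
  (2, 38)
  (3, 33)
Therefore result = [(0, 26), (1, 22), (2, 38), (3, 33)].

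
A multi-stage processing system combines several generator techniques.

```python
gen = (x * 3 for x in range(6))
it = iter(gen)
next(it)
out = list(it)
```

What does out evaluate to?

Step 1: Generator produces [0, 3, 6, 9, 12, 15].
Step 2: next(it) consumes first element (0).
Step 3: list(it) collects remaining: [3, 6, 9, 12, 15].
Therefore out = [3, 6, 9, 12, 15].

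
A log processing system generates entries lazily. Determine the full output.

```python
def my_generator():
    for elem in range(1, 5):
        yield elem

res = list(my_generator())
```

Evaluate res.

Step 1: The generator yields each value from range(1, 5).
Step 2: list() consumes all yields: [1, 2, 3, 4].
Therefore res = [1, 2, 3, 4].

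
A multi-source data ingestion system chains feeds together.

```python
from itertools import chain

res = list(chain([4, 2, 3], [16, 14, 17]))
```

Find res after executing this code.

Step 1: chain() concatenates iterables: [4, 2, 3] + [16, 14, 17].
Therefore res = [4, 2, 3, 16, 14, 17].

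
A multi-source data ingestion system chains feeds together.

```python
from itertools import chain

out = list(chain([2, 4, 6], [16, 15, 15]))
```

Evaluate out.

Step 1: chain() concatenates iterables: [2, 4, 6] + [16, 15, 15].
Therefore out = [2, 4, 6, 16, 15, 15].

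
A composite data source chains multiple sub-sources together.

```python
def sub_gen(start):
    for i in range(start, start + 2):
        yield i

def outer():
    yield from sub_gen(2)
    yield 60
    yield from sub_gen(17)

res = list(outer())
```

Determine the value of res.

Step 1: outer() delegates to sub_gen(2):
  yield 2
  yield 3
Step 2: yield 60
Step 3: Delegates to sub_gen(17):
  yield 17
  yield 18
Therefore res = [2, 3, 60, 17, 18].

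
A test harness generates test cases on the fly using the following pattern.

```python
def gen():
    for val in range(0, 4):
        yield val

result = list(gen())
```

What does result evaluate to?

Step 1: The generator yields each value from range(0, 4).
Step 2: list() consumes all yields: [0, 1, 2, 3].
Therefore result = [0, 1, 2, 3].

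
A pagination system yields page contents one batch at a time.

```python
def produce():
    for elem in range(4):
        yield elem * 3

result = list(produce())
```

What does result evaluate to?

Step 1: For each elem in range(4), yield elem * 3:
  elem=0: yield 0 * 3 = 0
  elem=1: yield 1 * 3 = 3
  elem=2: yield 2 * 3 = 6
  elem=3: yield 3 * 3 = 9
Therefore result = [0, 3, 6, 9].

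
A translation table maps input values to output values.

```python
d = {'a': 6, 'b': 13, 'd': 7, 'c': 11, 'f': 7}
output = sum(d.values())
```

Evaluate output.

Step 1: d.values() = [6, 13, 7, 11, 7].
Step 2: sum = 44.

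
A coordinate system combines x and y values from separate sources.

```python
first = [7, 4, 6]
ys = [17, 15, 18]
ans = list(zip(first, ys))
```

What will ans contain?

Step 1: zip pairs elements at same index:
  Index 0: (7, 17)
  Index 1: (4, 15)
  Index 2: (6, 18)
Therefore ans = [(7, 17), (4, 15), (6, 18)].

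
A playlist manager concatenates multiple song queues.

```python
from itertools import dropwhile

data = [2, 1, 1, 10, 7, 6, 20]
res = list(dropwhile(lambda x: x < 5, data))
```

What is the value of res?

Step 1: dropwhile drops elements while < 5:
  2 < 5: dropped
  1 < 5: dropped
  1 < 5: dropped
  10: kept (dropping stopped)
Step 2: Remaining elements kept regardless of condition.
Therefore res = [10, 7, 6, 20].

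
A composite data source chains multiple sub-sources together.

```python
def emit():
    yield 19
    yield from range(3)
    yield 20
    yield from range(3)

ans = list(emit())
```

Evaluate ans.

Step 1: Trace yields in order:
  yield 19
  yield 0
  yield 1
  yield 2
  yield 20
  yield 0
  yield 1
  yield 2
Therefore ans = [19, 0, 1, 2, 20, 0, 1, 2].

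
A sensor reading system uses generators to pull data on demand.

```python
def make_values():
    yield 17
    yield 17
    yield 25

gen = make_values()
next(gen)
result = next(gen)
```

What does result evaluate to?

Step 1: make_values() creates a generator.
Step 2: next(gen) yields 17 (consumed and discarded).
Step 3: next(gen) yields 17, assigned to result.
Therefore result = 17.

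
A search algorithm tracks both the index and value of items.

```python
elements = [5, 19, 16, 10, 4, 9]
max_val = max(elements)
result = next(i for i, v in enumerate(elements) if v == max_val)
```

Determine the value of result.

Step 1: max([5, 19, 16, 10, 4, 9]) = 19.
Step 2: Find first index where value == 19:
  Index 0: 5 != 19
  Index 1: 19 == 19, found!
Therefore result = 1.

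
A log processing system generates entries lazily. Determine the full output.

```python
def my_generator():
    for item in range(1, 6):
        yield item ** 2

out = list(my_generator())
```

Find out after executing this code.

Step 1: For each item in range(1, 6), yield item**2:
  item=1: yield 1**2 = 1
  item=2: yield 2**2 = 4
  item=3: yield 3**2 = 9
  item=4: yield 4**2 = 16
  item=5: yield 5**2 = 25
Therefore out = [1, 4, 9, 16, 25].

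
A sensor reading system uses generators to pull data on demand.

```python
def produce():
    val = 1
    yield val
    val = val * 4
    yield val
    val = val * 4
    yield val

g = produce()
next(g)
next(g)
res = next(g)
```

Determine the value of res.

Step 1: Trace through generator execution:
  Yield 1: val starts at 1, yield 1
  Yield 2: val = 1 * 4 = 4, yield 4
  Yield 3: val = 4 * 4 = 16, yield 16
Step 2: First next() gets 1, second next() gets the second value, third next() yields 16.
Therefore res = 16.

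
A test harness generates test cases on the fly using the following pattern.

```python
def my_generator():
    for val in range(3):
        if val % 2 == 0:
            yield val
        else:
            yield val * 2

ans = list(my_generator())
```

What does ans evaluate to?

Step 1: For each val in range(3), yield val if even, else val*2:
  val=0 (even): yield 0
  val=1 (odd): yield 1*2 = 2
  val=2 (even): yield 2
Therefore ans = [0, 2, 2].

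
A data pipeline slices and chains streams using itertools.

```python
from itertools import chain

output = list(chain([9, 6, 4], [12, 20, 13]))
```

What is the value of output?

Step 1: chain() concatenates iterables: [9, 6, 4] + [12, 20, 13].
Therefore output = [9, 6, 4, 12, 20, 13].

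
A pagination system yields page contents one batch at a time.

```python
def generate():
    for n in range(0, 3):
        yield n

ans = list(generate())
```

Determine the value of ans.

Step 1: The generator yields each value from range(0, 3).
Step 2: list() consumes all yields: [0, 1, 2].
Therefore ans = [0, 1, 2].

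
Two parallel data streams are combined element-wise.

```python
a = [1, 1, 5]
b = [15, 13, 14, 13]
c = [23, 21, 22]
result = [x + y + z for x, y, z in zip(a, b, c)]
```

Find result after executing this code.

Step 1: zip three lists (truncates to shortest, len=3):
  1 + 15 + 23 = 39
  1 + 13 + 21 = 35
  5 + 14 + 22 = 41
Therefore result = [39, 35, 41].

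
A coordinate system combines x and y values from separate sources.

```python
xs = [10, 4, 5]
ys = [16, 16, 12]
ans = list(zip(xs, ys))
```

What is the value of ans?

Step 1: zip pairs elements at same index:
  Index 0: (10, 16)
  Index 1: (4, 16)
  Index 2: (5, 12)
Therefore ans = [(10, 16), (4, 16), (5, 12)].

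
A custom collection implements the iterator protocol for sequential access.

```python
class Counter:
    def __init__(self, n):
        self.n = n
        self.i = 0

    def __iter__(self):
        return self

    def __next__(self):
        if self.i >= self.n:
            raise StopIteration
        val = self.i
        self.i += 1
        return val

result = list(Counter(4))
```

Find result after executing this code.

Step 1: Counter(4) creates an iterator counting 0 to 3.
Step 2: list() consumes all values: [0, 1, 2, 3].
Therefore result = [0, 1, 2, 3].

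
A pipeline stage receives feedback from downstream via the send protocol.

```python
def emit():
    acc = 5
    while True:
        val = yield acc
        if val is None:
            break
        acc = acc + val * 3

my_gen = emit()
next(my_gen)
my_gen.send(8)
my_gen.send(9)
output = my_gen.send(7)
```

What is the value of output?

Step 1: next() -> yield acc=5.
Step 2: send(8) -> val=8, acc = 5 + 8*3 = 29, yield 29.
Step 3: send(9) -> val=9, acc = 29 + 9*3 = 56, yield 56.
Step 4: send(7) -> val=7, acc = 56 + 7*3 = 77, yield 77.
Therefore output = 77.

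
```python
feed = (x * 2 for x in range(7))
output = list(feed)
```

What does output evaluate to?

Step 1: For each x in range(7), compute x*2:
  x=0: 0*2 = 0
  x=1: 1*2 = 2
  x=2: 2*2 = 4
  x=3: 3*2 = 6
  x=4: 4*2 = 8
  x=5: 5*2 = 10
  x=6: 6*2 = 12
Therefore output = [0, 2, 4, 6, 8, 10, 12].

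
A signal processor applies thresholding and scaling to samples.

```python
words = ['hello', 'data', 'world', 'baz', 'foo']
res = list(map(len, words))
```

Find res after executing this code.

Step 1: Map len() to each word:
  'hello' -> 5
  'data' -> 4
  'world' -> 5
  'baz' -> 3
  'foo' -> 3
Therefore res = [5, 4, 5, 3, 3].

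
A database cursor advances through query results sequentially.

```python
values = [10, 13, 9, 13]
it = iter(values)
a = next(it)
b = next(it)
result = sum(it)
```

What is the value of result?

Step 1: Create iterator over [10, 13, 9, 13].
Step 2: a = next() = 10, b = next() = 13.
Step 3: sum() of remaining [9, 13] = 22.
Therefore result = 22.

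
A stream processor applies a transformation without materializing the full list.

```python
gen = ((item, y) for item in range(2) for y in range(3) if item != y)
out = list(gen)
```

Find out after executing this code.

Step 1: Nested generator over range(2) x range(3) where item != y:
  (0, 0): excluded (item == y)
  (0, 1): included
  (0, 2): included
  (1, 0): included
  (1, 1): excluded (item == y)
  (1, 2): included
Therefore out = [(0, 1), (0, 2), (1, 0), (1, 2)].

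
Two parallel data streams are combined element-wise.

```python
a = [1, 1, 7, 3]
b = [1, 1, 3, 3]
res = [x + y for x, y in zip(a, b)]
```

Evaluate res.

Step 1: Add corresponding elements:
  1 + 1 = 2
  1 + 1 = 2
  7 + 3 = 10
  3 + 3 = 6
Therefore res = [2, 2, 10, 6].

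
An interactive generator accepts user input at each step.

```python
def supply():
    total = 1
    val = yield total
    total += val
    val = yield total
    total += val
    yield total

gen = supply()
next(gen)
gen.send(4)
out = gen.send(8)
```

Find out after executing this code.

Step 1: next() -> yield total=1.
Step 2: send(4) -> val=4, total = 1+4 = 5, yield 5.
Step 3: send(8) -> val=8, total = 5+8 = 13, yield 13.
Therefore out = 13.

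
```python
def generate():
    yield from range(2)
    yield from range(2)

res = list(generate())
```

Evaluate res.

Step 1: Trace yields in order:
  yield 0
  yield 1
  yield 0
  yield 1
Therefore res = [0, 1, 0, 1].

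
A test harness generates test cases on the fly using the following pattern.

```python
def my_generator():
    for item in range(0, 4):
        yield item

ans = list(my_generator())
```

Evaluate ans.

Step 1: The generator yields each value from range(0, 4).
Step 2: list() consumes all yields: [0, 1, 2, 3].
Therefore ans = [0, 1, 2, 3].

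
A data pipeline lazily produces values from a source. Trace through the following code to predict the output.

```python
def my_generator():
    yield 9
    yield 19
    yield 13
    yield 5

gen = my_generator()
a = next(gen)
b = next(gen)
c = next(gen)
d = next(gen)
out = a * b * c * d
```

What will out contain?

Step 1: Create generator and consume all values:
  a = next(gen) = 9
  b = next(gen) = 19
  c = next(gen) = 13
  d = next(gen) = 5
Step 2: out = 9 * 19 * 13 * 5 = 11115.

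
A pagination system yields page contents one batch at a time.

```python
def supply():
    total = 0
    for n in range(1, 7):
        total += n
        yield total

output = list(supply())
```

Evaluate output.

Step 1: Generator accumulates running sum:
  n=1: total = 1, yield 1
  n=2: total = 3, yield 3
  n=3: total = 6, yield 6
  n=4: total = 10, yield 10
  n=5: total = 15, yield 15
  n=6: total = 21, yield 21
Therefore output = [1, 3, 6, 10, 15, 21].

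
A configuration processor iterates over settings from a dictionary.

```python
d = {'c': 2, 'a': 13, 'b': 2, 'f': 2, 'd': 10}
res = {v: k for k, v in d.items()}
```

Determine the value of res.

Step 1: Invert dict (swap keys and values):
  'c': 2 -> 2: 'c'
  'a': 13 -> 13: 'a'
  'b': 2 -> 2: 'b'
  'f': 2 -> 2: 'f'
  'd': 10 -> 10: 'd'
Therefore res = {2: 'f', 13: 'a', 10: 'd'}.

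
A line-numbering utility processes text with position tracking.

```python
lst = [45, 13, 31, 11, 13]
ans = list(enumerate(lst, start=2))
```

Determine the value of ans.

Step 1: enumerate with start=2:
  (2, 45)
  (3, 13)
  (4, 31)
  (5, 11)
  (6, 13)
Therefore ans = [(2, 45), (3, 13), (4, 31), (5, 11), (6, 13)].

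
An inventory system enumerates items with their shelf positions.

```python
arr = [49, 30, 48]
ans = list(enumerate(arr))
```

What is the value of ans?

Step 1: enumerate pairs each element with its index:
  (0, 49)
  (1, 30)
  (2, 48)
Therefore ans = [(0, 49), (1, 30), (2, 48)].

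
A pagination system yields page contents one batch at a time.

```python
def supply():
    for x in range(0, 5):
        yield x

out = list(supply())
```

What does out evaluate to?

Step 1: The generator yields each value from range(0, 5).
Step 2: list() consumes all yields: [0, 1, 2, 3, 4].
Therefore out = [0, 1, 2, 3, 4].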